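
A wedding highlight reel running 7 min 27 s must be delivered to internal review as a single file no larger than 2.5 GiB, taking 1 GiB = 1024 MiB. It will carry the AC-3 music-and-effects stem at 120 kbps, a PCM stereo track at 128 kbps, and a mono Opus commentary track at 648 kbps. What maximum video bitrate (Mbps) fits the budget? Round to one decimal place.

Budget: 2.5 GiB = 21474.8 Mb.
7 min 27 s = 447 s
Total bitrate budget: 21474.8 Mb / 447 s = 48.042 Mbps.
Audio total: 120 + 128 + 648 = 896 kbps = 0.896 Mbps.
Video: 48.042 − 0.896 = 47.146 Mbps.

47.1 Mbps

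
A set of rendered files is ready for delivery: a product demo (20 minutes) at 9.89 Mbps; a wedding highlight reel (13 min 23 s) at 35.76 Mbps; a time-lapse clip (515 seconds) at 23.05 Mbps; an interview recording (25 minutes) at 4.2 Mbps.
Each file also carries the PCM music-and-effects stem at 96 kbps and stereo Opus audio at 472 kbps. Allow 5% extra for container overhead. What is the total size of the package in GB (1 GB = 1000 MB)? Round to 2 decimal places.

8.01 GB

Audio total: 96 + 472 = 568 kbps = 0.568 Mbps.
product demo: 10.458 Mbps × 1200 s × 1.05 = 13177.1 Mb
wedding highlight reel: 36.328 Mbps × 803 s × 1.05 = 30630.0 Mb
time-lapse clip: 23.618 Mbps × 515 s × 1.05 = 12771.4 Mb
interview recording: 4.768 Mbps × 1500 s × 1.05 = 7509.6 Mb
Total: 64088.1 Mb = 8011.0 MB.
= 8.011 GB.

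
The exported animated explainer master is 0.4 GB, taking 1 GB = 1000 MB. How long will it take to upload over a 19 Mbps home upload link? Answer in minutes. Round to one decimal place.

File: 0.4 GB = 3200.0 Mb.
At 19 Mbps: 3200.0 / 19 = 168.4 s ≈ 2.81 minutes.

2.8 minutes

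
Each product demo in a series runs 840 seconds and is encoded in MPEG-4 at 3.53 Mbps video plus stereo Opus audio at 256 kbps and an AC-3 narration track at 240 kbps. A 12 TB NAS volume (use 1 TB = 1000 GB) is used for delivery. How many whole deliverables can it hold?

Audio total: 256 + 240 = 496 kbps = 0.496 Mbps.
Total bitrate: 4.026 Mbps.
Per item: 4.026 Mbps × 840 s = 3,382 Mb = 422.7 MB.
Capacity: 12 TB = 96,000,000 Mb; 28386.91 items → 28386 complete.

28386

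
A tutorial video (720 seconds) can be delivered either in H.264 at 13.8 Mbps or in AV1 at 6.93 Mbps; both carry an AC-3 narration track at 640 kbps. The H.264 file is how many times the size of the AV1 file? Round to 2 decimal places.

Audio: 640 kbps = 0.640 Mbps.
H.264: 14.440 Mbps × 720 s = 10396.8 Mb = 1.210 GiB.
AV1: 7.570 Mbps × 720 s = 5450.4 Mb = 0.635 GiB.
Ratio: 1.210 / 0.635 = 1.908.

1.91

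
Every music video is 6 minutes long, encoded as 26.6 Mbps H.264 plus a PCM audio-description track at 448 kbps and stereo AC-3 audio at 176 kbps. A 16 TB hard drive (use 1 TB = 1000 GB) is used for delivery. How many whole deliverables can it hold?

13060

6 min = 360 s
Audio total: 448 + 176 = 624 kbps = 0.624 Mbps.
Total bitrate: 27.224 Mbps.
Per item: 27.224 Mbps × 360 s = 9,801 Mb = 1,225 MB.
Capacity: 16 TB = 128,000,000 Mb; 13060.37 items → 13060 complete.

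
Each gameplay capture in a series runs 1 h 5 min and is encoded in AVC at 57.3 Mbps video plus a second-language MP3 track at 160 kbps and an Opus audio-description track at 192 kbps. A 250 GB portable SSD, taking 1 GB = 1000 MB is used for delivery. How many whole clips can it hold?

1 h 5 min = 65 min = 3900 s
Audio total: 160 + 192 = 352 kbps = 0.352 Mbps.
Total bitrate: 57.652 Mbps.
Per item: 57.652 Mbps × 3900 s = 224,843 Mb = 28,105 MB.
Capacity: 250 GB = 2,000,000 Mb; 8.90 items → 8 complete.

8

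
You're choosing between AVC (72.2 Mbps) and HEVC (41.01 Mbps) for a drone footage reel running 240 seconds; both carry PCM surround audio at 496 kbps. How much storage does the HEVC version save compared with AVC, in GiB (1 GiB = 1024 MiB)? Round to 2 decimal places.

0.87 GiB

Audio: 496 kbps = 0.496 Mbps.
AVC: 72.696 Mbps × 240 s = 17447.0 Mb = 2.031 GiB.
HEVC: 41.506 Mbps × 240 s = 9961.4 Mb = 1.160 GiB.
Saving: 2.031 − 1.160 = 0.871 GiB.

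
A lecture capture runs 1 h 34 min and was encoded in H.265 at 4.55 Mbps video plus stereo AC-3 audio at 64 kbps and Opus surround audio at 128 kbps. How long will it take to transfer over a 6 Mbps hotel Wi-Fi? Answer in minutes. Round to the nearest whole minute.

1 h 34 min = 94 min = 5640 s
Audio total: 64 + 128 = 192 kbps = 0.192 Mbps.
Total bitrate: 4.742 Mbps.
File: 4.742 Mbps × 5640 s = 26744.9 Mb.
At 6 Mbps: 26744.9 / 6 = 4457.5 s ≈ 74.3 minutes.

74 minutes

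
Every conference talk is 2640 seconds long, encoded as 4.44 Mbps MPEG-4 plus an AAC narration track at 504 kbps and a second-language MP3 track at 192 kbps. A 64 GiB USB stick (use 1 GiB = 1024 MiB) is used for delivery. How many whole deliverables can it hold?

Audio total: 504 + 192 = 696 kbps = 0.696 Mbps.
Total bitrate: 5.136 Mbps.
Per item: 5.136 Mbps × 2640 s = 13,559 Mb = 1,695 MB.
Capacity: 64 GiB = 549,756 Mb; 40.55 items → 40 complete.

40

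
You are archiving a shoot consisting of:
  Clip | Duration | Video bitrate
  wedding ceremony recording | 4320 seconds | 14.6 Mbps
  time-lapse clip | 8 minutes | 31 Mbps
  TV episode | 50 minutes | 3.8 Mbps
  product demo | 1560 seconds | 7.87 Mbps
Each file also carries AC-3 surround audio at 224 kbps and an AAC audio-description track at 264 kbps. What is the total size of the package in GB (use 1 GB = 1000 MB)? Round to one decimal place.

13.3 GB

Audio total: 224 + 264 = 488 kbps = 0.488 Mbps.
wedding ceremony recording: 15.088 Mbps × 4320 s = 65180.2 Mb
time-lapse clip: 31.488 Mbps × 480 s = 15114.2 Mb
TV episode: 4.288 Mbps × 3000 s = 12864.0 Mb
product demo: 8.358 Mbps × 1560 s = 13038.5 Mb
Total: 106196.9 Mb = 13274.6 MB.
= 13.27 GB.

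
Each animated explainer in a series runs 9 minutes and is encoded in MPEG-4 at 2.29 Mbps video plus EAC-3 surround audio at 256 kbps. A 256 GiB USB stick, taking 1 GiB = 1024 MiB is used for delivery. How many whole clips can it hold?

1599

9 min = 540 s
Audio: 256 kbps = 0.256 Mbps.
Total bitrate: 2.546 Mbps.
Per item: 2.546 Mbps × 540 s = 1,375 Mb = 171.9 MB.
Capacity: 256 GiB = 2,199,023 Mb; 1599.48 items → 1599 complete.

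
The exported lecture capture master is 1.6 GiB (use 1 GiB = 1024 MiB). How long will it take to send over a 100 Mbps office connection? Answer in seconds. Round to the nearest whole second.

137 seconds

File: 1.6 GiB = 13743.9 Mb.
At 100 Mbps: 13743.9 / 100 = 137.4 s ≈ 137 seconds.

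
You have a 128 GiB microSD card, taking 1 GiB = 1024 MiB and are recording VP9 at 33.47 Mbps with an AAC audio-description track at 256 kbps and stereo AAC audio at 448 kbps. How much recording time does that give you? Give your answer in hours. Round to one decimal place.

Audio total: 256 + 448 = 704 kbps = 0.704 Mbps.
Total bitrate: 33.47 + 0.704 = 34.174 Mbps.
Capacity: 128 GiB = 1,099,512 Mb.
Recording time: 1,099,512 / 34.174 = 32,174 s ≈ 8.94 hours.

8.9 hours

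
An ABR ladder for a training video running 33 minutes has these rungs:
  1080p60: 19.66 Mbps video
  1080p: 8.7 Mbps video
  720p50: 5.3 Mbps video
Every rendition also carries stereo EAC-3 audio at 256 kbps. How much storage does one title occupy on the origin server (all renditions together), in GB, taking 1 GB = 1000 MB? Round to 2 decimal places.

8.52 GB

33 min = 1980 s
Audio: 256 kbps = 0.256 Mbps.
Sum of rendition bitrates: (19.66+0.256) + (8.7+0.256) + (5.3+0.256) = 34.428 Mbps.
× 1980 s = 68,167 Mb = 8,521 MB = 8.521 GB.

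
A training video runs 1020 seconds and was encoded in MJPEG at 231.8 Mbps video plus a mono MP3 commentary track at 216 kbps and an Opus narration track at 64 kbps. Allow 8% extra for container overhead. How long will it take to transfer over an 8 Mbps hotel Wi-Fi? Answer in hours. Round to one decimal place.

Audio total: 216 + 64 = 280 kbps = 0.280 Mbps.
Total bitrate: 232.080 Mbps.
File: 232.080 Mbps × 1020 s = 236721.6 Mb.
With 8% container overhead: ×1.08. → 255659.3 Mb.
At 8 Mbps: 255659.3 / 8 = 31957.4 s ≈ 8.88 hours.

8.9 hours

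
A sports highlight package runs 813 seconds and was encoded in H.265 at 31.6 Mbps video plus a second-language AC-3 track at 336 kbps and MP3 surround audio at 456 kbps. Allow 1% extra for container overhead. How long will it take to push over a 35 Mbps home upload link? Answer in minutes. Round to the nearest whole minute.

13 minutes

Audio total: 336 + 456 = 792 kbps = 0.792 Mbps.
Total bitrate: 32.392 Mbps.
File: 32.392 Mbps × 813 s = 26334.7 Mb.
With 1% container overhead: ×1.01. → 26598.0 Mb.
At 35 Mbps: 26598.0 / 35 = 759.9 s ≈ 12.7 minutes.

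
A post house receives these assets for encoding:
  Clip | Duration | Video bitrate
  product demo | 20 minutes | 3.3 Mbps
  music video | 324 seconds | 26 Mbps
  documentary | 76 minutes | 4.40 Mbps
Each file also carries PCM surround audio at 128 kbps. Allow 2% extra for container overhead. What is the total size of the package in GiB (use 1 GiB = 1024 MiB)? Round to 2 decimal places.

3.95 GiB

Audio: 128 kbps = 0.128 Mbps.
product demo: 3.428 Mbps × 1200 s × 1.02 = 4195.9 Mb
music video: 26.128 Mbps × 324 s × 1.02 = 8634.8 Mb
documentary: 4.528 Mbps × 4560 s × 1.02 = 21060.6 Mb
Total: 33891.3 Mb = 4236.4 MB.
= 3.945 GiB.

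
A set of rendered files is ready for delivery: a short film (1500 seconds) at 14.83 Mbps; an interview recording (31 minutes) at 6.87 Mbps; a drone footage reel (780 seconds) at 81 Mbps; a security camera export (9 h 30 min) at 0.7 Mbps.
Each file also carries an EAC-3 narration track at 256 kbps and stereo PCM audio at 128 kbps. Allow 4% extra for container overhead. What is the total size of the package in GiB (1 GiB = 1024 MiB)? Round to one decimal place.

Audio total: 256 + 128 = 384 kbps = 0.384 Mbps.
short film: 15.214 Mbps × 1500 s × 1.04 = 23733.8 Mb
interview recording: 7.254 Mbps × 1860 s × 1.04 = 14032.1 Mb
drone footage reel: 81.384 Mbps × 780 s × 1.04 = 66018.7 Mb
security camera export: 1.084 Mbps × 34200 s × 1.04 = 38555.7 Mb
Total: 142340.4 Mb = 17792.5 MB.
= 16.57 GiB.

16.6 GiB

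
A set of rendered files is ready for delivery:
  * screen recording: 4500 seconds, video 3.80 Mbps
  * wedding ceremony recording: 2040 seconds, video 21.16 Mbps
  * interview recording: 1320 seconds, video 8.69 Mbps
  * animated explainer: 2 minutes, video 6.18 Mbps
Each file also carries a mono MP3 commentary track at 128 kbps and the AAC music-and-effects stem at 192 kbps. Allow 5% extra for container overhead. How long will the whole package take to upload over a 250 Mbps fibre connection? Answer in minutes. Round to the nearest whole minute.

Audio total: 128 + 192 = 320 kbps = 0.320 Mbps.
screen recording: 4.120 Mbps × 4500 s × 1.05 = 19467.0 Mb
wedding ceremony recording: 21.480 Mbps × 2040 s × 1.05 = 46010.2 Mb
interview recording: 9.010 Mbps × 1320 s × 1.05 = 12487.9 Mb
animated explainer: 6.500 Mbps × 120 s × 1.05 = 819.0 Mb
Total: 78784.0 Mb = 9848.0 MB.
At 250 Mbps: 78784.0 / 250 = 315 s ≈ 5.25 minutes.

5 minutes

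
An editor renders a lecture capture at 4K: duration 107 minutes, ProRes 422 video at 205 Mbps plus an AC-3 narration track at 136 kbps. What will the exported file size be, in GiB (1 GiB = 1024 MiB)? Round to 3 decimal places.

107 min = 6420 s
Audio: 136 kbps = 0.136 Mbps.
Total bitrate: 205 + 0.136 = 205.136 Mbps.
Stream data: 205.136 Mbps × 6420 s = 1316973.1 Mb.
1,316,973 Mb = 164,621,640,000 bytes ÷ 1,073,741,824 = 153.3 GiB.

153.316 GiB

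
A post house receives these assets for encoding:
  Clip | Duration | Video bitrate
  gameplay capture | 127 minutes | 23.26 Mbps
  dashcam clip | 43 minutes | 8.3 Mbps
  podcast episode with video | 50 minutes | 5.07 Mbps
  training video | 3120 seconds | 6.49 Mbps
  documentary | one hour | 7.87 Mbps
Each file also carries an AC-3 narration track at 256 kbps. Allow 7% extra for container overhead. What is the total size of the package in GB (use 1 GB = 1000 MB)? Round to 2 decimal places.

35.78 GB

Audio: 256 kbps = 0.256 Mbps.
gameplay capture: 23.516 Mbps × 7620 s × 1.07 = 191735.4 Mb
dashcam clip: 8.556 Mbps × 2580 s × 1.07 = 23619.7 Mb
podcast episode with video: 5.326 Mbps × 3000 s × 1.07 = 17096.5 Mb
training video: 6.746 Mbps × 3120 s × 1.07 = 22520.8 Mb
documentary: 8.126 Mbps × 3600 s × 1.07 = 31301.4 Mb
Total: 286273.7 Mb = 35784.2 MB.
= 35.78 GB.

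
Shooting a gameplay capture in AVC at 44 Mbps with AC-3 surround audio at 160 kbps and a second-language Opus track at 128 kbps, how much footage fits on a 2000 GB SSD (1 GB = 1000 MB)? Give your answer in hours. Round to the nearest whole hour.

Audio total: 160 + 128 = 288 kbps = 0.288 Mbps.
Total bitrate: 44 + 0.288 = 44.288 Mbps.
Capacity: 2000 GB = 16,000,000 Mb.
Recording time: 16,000,000 / 44.288 = 361,272 s ≈ 100 hours.

100 hours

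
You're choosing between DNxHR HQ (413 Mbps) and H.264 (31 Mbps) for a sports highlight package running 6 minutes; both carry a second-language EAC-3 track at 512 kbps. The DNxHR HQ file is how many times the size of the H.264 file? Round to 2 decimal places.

13.12

6 min = 360 s
Audio: 512 kbps = 0.512 Mbps.
DNxHR HQ: 413.512 Mbps × 360 s = 148864.3 Mb = 17.330 GiB.
H.264: 31.512 Mbps × 360 s = 11344.3 Mb = 1.321 GiB.
Ratio: 17.330 / 1.321 = 13.122.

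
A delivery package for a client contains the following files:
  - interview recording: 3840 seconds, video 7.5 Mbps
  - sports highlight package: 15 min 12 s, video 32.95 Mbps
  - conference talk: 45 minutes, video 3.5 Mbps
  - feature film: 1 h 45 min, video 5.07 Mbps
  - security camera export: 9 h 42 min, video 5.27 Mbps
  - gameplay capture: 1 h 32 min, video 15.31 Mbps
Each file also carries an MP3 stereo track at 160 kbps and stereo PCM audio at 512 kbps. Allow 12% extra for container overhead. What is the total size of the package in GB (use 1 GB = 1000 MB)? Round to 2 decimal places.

Audio total: 160 + 512 = 672 kbps = 0.672 Mbps.
interview recording: 8.172 Mbps × 3840 s × 1.12 = 35146.1 Mb
sports highlight package: 33.622 Mbps × 912 s × 1.12 = 34342.9 Mb
conference talk: 4.172 Mbps × 2700 s × 1.12 = 12616.1 Mb
feature film: 5.742 Mbps × 6300 s × 1.12 = 40515.6 Mb
security camera export: 5.942 Mbps × 34920 s × 1.12 = 232394.0 Mb
gameplay capture: 15.982 Mbps × 5520 s × 1.12 = 98807.1 Mb
Total: 453821.8 Mb = 56727.7 MB.
= 56.73 GB.

56.73 GB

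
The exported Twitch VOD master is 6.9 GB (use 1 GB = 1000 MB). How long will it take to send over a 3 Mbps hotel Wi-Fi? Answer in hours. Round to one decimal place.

5.1 hours

File: 6.9 GB = 55200.0 Mb.
At 3 Mbps: 55200.0 / 3 = 18400.0 s ≈ 5.11 hours.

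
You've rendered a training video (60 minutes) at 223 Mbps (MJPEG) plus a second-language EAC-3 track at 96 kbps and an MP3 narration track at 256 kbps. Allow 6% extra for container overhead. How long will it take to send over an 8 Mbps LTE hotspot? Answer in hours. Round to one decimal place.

29.6 hours

60 min = 3600 s
Audio total: 96 + 256 = 352 kbps = 0.352 Mbps.
Total bitrate: 223.352 Mbps.
File: 223.352 Mbps × 3600 s = 804067.2 Mb.
With 6% container overhead: ×1.06. → 852311.2 Mb.
At 8 Mbps: 852311.2 / 8 = 106538.9 s ≈ 29.6 hours.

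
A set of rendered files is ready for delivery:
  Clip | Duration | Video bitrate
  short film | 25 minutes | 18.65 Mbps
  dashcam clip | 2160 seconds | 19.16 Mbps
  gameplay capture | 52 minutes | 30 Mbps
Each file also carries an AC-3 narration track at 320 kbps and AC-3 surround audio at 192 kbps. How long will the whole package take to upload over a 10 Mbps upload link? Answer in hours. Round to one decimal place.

4.6 hours

Audio total: 320 + 192 = 512 kbps = 0.512 Mbps.
short film: 19.162 Mbps × 1500 s = 28743.0 Mb
dashcam clip: 19.672 Mbps × 2160 s = 42491.5 Mb
gameplay capture: 30.512 Mbps × 3120 s = 95197.4 Mb
Total: 166432.0 Mb = 20804.0 MB.
At 10 Mbps: 166432.0 / 10 = 16643 s ≈ 4.62 hours.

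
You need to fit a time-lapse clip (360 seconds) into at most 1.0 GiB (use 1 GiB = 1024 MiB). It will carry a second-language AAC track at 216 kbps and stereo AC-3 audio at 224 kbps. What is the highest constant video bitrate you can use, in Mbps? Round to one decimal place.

Budget: 1.0 GiB = 8589.9 Mb.
Total bitrate budget: 8589.9 Mb / 360 s = 23.861 Mbps.
Audio total: 216 + 224 = 440 kbps = 0.440 Mbps.
Video: 23.861 − 0.440 = 23.421 Mbps.

23.4 Mbps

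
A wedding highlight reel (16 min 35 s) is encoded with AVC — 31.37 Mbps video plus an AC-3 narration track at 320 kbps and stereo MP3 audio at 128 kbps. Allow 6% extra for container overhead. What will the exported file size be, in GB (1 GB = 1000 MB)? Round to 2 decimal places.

4.19 GB

16 min 35 s = 995 s
Audio total: 320 + 128 = 448 kbps = 0.448 Mbps.
Total bitrate: 31.37 + 0.448 = 31.818 Mbps.
Stream data: 31.818 Mbps × 995 s = 31658.9 Mb.
With 6% container overhead: ×1.06.
33,558 Mb ÷ 8 = 4,195 MB → 4.195 GB.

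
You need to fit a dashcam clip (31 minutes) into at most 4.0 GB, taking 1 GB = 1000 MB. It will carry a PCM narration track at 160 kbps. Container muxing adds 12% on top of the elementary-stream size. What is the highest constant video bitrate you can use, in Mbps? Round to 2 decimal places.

Budget: 4.0 GB = 32000.0 Mb.
Stream payload after overhead: 32000.0 / 1.12 = 28571.4 Mb.
31 min = 1860 s
Total bitrate budget: 28571.4 Mb / 1860 s = 15.361 Mbps.
Audio: 160 kbps = 0.160 Mbps.
Video: 15.361 − 0.160 = 15.201 Mbps.

15.20 Mbps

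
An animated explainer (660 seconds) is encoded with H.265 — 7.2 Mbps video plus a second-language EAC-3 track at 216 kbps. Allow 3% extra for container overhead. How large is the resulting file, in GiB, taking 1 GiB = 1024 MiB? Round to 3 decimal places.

0.587 GiB

Audio: 216 kbps = 0.216 Mbps.
Total bitrate: 7.2 + 0.216 = 7.416 Mbps.
Stream data: 7.416 Mbps × 660 s = 4894.6 Mb.
With 3% container overhead: ×1.03.
5,041 Mb = 630,174,600 bytes ÷ 1,073,741,824 = 0.5869 GiB.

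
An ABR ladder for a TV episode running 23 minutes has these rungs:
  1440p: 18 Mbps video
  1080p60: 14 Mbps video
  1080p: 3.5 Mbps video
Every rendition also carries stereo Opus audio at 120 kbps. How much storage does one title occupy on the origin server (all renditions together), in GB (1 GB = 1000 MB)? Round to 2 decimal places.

6.19 GB

23 min = 1380 s
Audio: 120 kbps = 0.120 Mbps.
Sum of rendition bitrates: (18+0.120) + (14+0.120) + (3.5+0.120) = 35.860 Mbps.
× 1380 s = 49,487 Mb = 6,186 MB = 6.186 GB.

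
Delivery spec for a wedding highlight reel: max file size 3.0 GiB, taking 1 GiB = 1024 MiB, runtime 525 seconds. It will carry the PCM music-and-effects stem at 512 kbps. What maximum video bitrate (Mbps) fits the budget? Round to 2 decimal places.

48.57 Mbps

Budget: 3.0 GiB = 25769.8 Mb.
Total bitrate budget: 25769.8 Mb / 525 s = 49.085 Mbps.
Audio: 512 kbps = 0.512 Mbps.
Video: 49.085 − 0.512 = 48.573 Mbps.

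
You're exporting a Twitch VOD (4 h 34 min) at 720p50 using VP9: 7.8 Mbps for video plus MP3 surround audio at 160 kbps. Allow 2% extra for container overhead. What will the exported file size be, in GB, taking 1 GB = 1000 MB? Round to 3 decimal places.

4 h 34 min = 274 min = 16440 s
Audio: 160 kbps = 0.160 Mbps.
Total bitrate: 7.8 + 0.160 = 7.960 Mbps.
Stream data: 7.960 Mbps × 16440 s = 130862.4 Mb.
With 2% container overhead: ×1.02.
133,480 Mb ÷ 8 = 16,685 MB → 16.68 GB.

16.685 GB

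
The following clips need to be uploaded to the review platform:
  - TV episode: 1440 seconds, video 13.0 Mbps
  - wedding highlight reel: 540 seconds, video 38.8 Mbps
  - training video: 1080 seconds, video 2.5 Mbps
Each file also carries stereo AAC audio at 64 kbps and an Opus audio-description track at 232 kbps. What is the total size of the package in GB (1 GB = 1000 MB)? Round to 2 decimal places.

5.41 GB

Audio total: 64 + 232 = 296 kbps = 0.296 Mbps.
TV episode: 13.296 Mbps × 1440 s = 19146.2 Mb
wedding highlight reel: 39.096 Mbps × 540 s = 21111.8 Mb
training video: 2.796 Mbps × 1080 s = 3019.7 Mb
Total: 43277.8 Mb = 5409.7 MB.
= 5.410 GB.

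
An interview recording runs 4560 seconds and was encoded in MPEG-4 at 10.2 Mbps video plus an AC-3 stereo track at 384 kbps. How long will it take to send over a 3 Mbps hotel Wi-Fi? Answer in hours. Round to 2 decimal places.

4.47 hours

Audio: 384 kbps = 0.384 Mbps.
Total bitrate: 10.584 Mbps.
File: 10.584 Mbps × 4560 s = 48263.0 Mb.
At 3 Mbps: 48263.0 / 3 = 16087.7 s ≈ 4.47 hours.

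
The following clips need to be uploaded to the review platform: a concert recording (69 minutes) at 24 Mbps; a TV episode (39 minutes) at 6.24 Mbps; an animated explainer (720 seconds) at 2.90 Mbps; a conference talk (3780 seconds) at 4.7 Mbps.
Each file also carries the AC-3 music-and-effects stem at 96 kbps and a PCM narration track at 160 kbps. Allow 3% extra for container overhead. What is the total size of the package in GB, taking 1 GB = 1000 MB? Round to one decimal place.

17.6 GB

Audio total: 96 + 160 = 256 kbps = 0.256 Mbps.
concert recording: 24.256 Mbps × 4140 s × 1.03 = 103432.4 Mb
TV episode: 6.496 Mbps × 2340 s × 1.03 = 15656.7 Mb
animated explainer: 3.156 Mbps × 720 s × 1.03 = 2340.5 Mb
conference talk: 4.956 Mbps × 3780 s × 1.03 = 19295.7 Mb
Total: 140725.3 Mb = 17590.7 MB.
= 17.59 GB.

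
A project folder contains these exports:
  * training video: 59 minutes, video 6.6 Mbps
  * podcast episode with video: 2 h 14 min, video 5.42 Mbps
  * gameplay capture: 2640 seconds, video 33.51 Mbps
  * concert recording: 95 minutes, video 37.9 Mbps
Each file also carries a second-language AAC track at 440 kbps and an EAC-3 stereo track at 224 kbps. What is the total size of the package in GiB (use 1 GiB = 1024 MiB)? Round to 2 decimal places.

44.78 GiB

Audio total: 440 + 224 = 664 kbps = 0.664 Mbps.
training video: 7.264 Mbps × 3540 s = 25714.6 Mb
podcast episode with video: 6.084 Mbps × 8040 s = 48915.4 Mb
gameplay capture: 34.174 Mbps × 2640 s = 90219.4 Mb
concert recording: 38.564 Mbps × 5700 s = 219814.8 Mb
Total: 384664.1 Mb = 48083.0 MB.
= 44.78 GiB.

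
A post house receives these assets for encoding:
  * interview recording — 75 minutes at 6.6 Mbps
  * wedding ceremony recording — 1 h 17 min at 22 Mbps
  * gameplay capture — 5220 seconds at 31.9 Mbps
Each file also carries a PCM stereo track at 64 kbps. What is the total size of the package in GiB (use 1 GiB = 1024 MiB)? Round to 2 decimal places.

34.78 GiB

Audio: 64 kbps = 0.064 Mbps.
interview recording: 6.664 Mbps × 4500 s = 29988.0 Mb
wedding ceremony recording: 22.064 Mbps × 4620 s = 101935.7 Mb
gameplay capture: 31.964 Mbps × 5220 s = 166852.1 Mb
Total: 298775.8 Mb = 37347.0 MB.
= 34.78 GiB.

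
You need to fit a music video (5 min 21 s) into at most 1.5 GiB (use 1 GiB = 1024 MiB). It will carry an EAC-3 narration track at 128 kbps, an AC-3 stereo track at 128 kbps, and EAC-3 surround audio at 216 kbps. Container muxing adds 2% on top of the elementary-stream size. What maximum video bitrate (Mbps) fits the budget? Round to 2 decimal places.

38.88 Mbps

Budget: 1.5 GiB = 12884.9 Mb.
Stream payload after overhead: 12884.9 / 1.02 = 12632.3 Mb.
5 min 21 s = 321 s
Total bitrate budget: 12632.3 Mb / 321 s = 39.353 Mbps.
Audio total: 128 + 128 + 216 = 472 kbps = 0.472 Mbps.
Video: 39.353 − 0.472 = 38.881 Mbps.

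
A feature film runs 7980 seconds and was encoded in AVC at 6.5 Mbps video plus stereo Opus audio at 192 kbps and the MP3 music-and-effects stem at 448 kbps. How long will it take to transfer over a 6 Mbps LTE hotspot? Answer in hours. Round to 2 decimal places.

Audio total: 192 + 448 = 640 kbps = 0.640 Mbps.
Total bitrate: 7.140 Mbps.
File: 7.140 Mbps × 7980 s = 56977.2 Mb.
At 6 Mbps: 56977.2 / 6 = 9496.2 s ≈ 2.64 hours.

2.64 hours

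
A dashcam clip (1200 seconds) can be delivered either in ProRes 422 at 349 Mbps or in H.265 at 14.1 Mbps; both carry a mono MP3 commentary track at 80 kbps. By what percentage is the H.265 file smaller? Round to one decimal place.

Audio: 80 kbps = 0.080 Mbps.
ProRes 422: 349.080 Mbps × 1200 s = 418896.0 Mb = 48.766 GiB.
H.265: 14.180 Mbps × 1200 s = 17016.0 Mb = 1.981 GiB.
Reduction: (1 − 1.981/48.766) × 100 = 95.94%.

95.9%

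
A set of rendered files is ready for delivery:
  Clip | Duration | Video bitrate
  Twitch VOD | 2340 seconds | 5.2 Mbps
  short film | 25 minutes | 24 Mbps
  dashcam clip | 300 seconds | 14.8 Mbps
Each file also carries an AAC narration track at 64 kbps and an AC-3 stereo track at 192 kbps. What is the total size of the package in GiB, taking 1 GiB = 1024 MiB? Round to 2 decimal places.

Audio total: 64 + 192 = 256 kbps = 0.256 Mbps.
Twitch VOD: 5.456 Mbps × 2340 s = 12767.0 Mb
short film: 24.256 Mbps × 1500 s = 36384.0 Mb
dashcam clip: 15.056 Mbps × 300 s = 4516.8 Mb
Total: 53667.8 Mb = 6708.5 MB.
= 6.248 GiB.

6.25 GiB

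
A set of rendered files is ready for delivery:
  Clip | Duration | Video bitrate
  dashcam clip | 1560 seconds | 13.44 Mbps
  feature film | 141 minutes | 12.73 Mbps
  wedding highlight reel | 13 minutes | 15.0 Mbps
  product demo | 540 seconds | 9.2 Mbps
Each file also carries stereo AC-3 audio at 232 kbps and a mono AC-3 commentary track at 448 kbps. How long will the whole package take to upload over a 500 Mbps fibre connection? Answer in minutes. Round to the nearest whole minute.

Audio total: 232 + 448 = 680 kbps = 0.680 Mbps.
dashcam clip: 14.120 Mbps × 1560 s = 22027.2 Mb
feature film: 13.410 Mbps × 8460 s = 113448.6 Mb
wedding highlight reel: 15.680 Mbps × 780 s = 12230.4 Mb
product demo: 9.880 Mbps × 540 s = 5335.2 Mb
Total: 153041.4 Mb = 19130.2 MB.
At 500 Mbps: 153041.4 / 500 = 306 s ≈ 5.1 minutes.

5 minutes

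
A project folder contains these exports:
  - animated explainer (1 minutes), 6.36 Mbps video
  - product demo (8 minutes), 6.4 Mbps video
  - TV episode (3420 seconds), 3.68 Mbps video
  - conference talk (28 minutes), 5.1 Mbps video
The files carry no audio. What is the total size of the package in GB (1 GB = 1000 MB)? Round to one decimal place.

animated explainer: 6.360 Mbps × 60 s = 381.6 Mb
product demo: 6.400 Mbps × 480 s = 3072.0 Mb
TV episode: 3.680 Mbps × 3420 s = 12585.6 Mb
conference talk: 5.100 Mbps × 1680 s = 8568.0 Mb
Total: 24607.2 Mb = 3075.9 MB.
= 3.076 GB.

3.1 GB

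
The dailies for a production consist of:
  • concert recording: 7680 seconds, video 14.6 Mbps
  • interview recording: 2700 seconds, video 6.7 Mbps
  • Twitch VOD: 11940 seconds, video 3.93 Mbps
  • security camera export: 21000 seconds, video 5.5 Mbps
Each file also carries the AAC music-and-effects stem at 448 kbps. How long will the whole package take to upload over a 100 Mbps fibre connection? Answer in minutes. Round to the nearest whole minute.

52 minutes

Audio: 448 kbps = 0.448 Mbps.
concert recording: 15.048 Mbps × 7680 s = 115568.6 Mb
interview recording: 7.148 Mbps × 2700 s = 19299.6 Mb
Twitch VOD: 4.378 Mbps × 11940 s = 52273.3 Mb
security camera export: 5.948 Mbps × 21000 s = 124908.0 Mb
Total: 312049.6 Mb = 39006.2 MB.
At 100 Mbps: 312049.6 / 100 = 3120 s ≈ 52 minutes.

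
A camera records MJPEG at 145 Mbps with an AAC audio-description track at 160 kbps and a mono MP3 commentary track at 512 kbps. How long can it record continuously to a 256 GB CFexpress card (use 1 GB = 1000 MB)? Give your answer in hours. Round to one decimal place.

3.9 hours

Audio total: 160 + 512 = 672 kbps = 0.672 Mbps.
Total bitrate: 145 + 0.672 = 145.672 Mbps.
Capacity: 256 GB = 2,048,000 Mb.
Recording time: 2,048,000 / 145.672 = 14,059 s ≈ 3.91 hours.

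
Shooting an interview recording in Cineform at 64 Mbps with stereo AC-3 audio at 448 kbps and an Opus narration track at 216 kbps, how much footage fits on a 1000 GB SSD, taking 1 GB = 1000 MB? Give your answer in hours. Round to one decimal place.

Audio total: 448 + 216 = 664 kbps = 0.664 Mbps.
Total bitrate: 64 + 0.664 = 64.664 Mbps.
Capacity: 1000 GB = 8,000,000 Mb.
Recording time: 8,000,000 / 64.664 = 123,716 s ≈ 34.4 hours.

34.4 hours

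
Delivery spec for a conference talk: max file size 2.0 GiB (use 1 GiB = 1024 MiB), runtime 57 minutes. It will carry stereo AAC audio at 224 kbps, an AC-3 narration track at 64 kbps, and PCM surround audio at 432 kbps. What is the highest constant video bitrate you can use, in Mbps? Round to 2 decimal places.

Budget: 2.0 GiB = 17179.9 Mb.
57 min = 3420 s
Total bitrate budget: 17179.9 Mb / 3420 s = 5.023 Mbps.
Audio total: 224 + 64 + 432 = 720 kbps = 0.720 Mbps.
Video: 5.023 − 0.720 = 4.303 Mbps.

4.30 Mbps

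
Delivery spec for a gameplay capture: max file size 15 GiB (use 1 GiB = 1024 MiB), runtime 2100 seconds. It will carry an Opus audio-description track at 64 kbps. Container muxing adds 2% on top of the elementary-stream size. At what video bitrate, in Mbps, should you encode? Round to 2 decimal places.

60.09 Mbps

Budget: 15 GiB = 128849.0 Mb.
Stream payload after overhead: 128849.0 / 1.02 = 126322.6 Mb.
Total bitrate budget: 126322.6 Mb / 2100 s = 60.154 Mbps.
Audio: 64 kbps = 0.064 Mbps.
Video: 60.154 − 0.064 = 60.090 Mbps.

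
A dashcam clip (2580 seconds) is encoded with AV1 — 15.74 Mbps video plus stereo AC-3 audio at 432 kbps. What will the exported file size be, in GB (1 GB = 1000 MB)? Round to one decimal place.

Audio: 432 kbps = 0.432 Mbps.
Total bitrate: 15.74 + 0.432 = 16.172 Mbps.
Stream data: 16.172 Mbps × 2580 s = 41723.8 Mb.
41,724 Mb ÷ 8 = 5,215 MB → 5.215 GB.

5.2 GB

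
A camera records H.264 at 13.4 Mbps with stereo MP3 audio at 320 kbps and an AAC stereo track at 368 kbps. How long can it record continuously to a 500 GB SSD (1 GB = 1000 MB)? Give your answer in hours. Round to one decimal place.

78.9 hours

Audio total: 320 + 368 = 688 kbps = 0.688 Mbps.
Total bitrate: 13.4 + 0.688 = 14.088 Mbps.
Capacity: 500 GB = 4,000,000 Mb.
Recording time: 4,000,000 / 14.088 = 283,930 s ≈ 78.9 hours.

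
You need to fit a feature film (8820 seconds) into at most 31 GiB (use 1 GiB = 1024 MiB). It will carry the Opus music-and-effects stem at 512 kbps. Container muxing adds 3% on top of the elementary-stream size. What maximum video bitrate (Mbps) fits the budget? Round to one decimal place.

28.8 Mbps

Budget: 31 GiB = 266288.0 Mb.
Stream payload after overhead: 266288.0 / 1.03 = 258532.0 Mb.
Total bitrate budget: 258532.0 Mb / 8820 s = 29.312 Mbps.
Audio: 512 kbps = 0.512 Mbps.
Video: 29.312 − 0.512 = 28.800 Mbps.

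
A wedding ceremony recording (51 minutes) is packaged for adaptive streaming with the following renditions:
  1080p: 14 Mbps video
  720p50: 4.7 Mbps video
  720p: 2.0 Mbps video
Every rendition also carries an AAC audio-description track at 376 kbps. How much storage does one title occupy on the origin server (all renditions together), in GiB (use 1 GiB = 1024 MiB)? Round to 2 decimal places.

7.78 GiB

51 min = 3060 s
Audio: 376 kbps = 0.376 Mbps.
Sum of rendition bitrates: (14+0.376) + (4.7+0.376) + (2.0+0.376) = 21.828 Mbps.
× 3060 s = 66,794 Mb = 8,349 MB = 7.776 GiB.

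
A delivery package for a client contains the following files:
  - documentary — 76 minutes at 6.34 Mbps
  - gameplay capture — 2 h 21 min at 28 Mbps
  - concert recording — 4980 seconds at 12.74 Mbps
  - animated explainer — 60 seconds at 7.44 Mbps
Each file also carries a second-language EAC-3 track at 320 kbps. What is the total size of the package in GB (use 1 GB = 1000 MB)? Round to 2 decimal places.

Audio: 320 kbps = 0.320 Mbps.
documentary: 6.660 Mbps × 4560 s = 30369.6 Mb
gameplay capture: 28.320 Mbps × 8460 s = 239587.2 Mb
concert recording: 13.060 Mbps × 4980 s = 65038.8 Mb
animated explainer: 7.760 Mbps × 60 s = 465.6 Mb
Total: 335461.2 Mb = 41932.7 MB.
= 41.93 GB.

41.93 GB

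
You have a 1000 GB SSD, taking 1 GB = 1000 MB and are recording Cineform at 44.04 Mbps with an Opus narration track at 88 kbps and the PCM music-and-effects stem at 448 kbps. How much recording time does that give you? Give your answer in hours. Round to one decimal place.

Audio total: 88 + 448 = 536 kbps = 0.536 Mbps.
Total bitrate: 44.04 + 0.536 = 44.576 Mbps.
Capacity: 1000 GB = 8,000,000 Mb.
Recording time: 8,000,000 / 44.576 = 179,469 s ≈ 49.9 hours.

49.9 hours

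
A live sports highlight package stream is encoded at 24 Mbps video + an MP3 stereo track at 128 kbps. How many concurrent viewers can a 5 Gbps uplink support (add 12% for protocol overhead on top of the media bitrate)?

185

Audio: 128 kbps = 0.128 Mbps.
Per-viewer media rate: 24.128 Mbps.
On the wire with 12% overhead: 27.023 Mbps.
5 Gbps = 5,000 Mbps; 5,000 / 27.023 = 185.03 → 185 viewers.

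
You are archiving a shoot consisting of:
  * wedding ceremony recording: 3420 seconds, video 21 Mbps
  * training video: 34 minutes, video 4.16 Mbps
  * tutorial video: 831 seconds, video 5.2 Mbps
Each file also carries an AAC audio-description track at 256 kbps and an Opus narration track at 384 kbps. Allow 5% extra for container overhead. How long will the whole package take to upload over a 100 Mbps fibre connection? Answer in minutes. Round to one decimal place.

15.5 minutes

Audio total: 256 + 384 = 640 kbps = 0.640 Mbps.
wedding ceremony recording: 21.640 Mbps × 3420 s × 1.05 = 77709.2 Mb
training video: 4.800 Mbps × 2040 s × 1.05 = 10281.6 Mb
tutorial video: 5.840 Mbps × 831 s × 1.05 = 5095.7 Mb
Total: 93086.5 Mb = 11635.8 MB.
At 100 Mbps: 93086.5 / 100 = 931 s ≈ 15.5 minutes.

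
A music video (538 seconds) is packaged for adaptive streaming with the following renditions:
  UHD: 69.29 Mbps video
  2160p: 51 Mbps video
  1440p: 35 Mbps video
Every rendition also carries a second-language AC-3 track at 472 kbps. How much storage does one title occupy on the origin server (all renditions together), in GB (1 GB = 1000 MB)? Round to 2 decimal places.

Audio: 472 kbps = 0.472 Mbps.
Sum of rendition bitrates: (69.29+0.472) + (51+0.472) + (35+0.472) = 156.706 Mbps.
× 538 s = 84,308 Mb = 10,538 MB = 10.54 GB.

10.54 GB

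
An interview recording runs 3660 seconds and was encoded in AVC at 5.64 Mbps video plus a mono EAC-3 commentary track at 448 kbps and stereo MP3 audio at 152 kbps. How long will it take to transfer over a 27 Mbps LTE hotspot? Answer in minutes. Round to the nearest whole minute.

14 minutes

Audio total: 448 + 152 = 600 kbps = 0.600 Mbps.
Total bitrate: 6.240 Mbps.
File: 6.240 Mbps × 3660 s = 22838.4 Mb.
At 27 Mbps: 22838.4 / 27 = 845.9 s ≈ 14.1 minutes.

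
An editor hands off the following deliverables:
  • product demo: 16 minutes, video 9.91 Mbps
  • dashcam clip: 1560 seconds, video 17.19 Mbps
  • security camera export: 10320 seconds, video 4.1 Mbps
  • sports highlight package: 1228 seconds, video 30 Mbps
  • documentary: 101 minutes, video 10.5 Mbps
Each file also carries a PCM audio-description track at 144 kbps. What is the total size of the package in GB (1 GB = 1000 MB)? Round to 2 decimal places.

22.75 GB

Audio: 144 kbps = 0.144 Mbps.
product demo: 10.054 Mbps × 960 s = 9651.8 Mb
dashcam clip: 17.334 Mbps × 1560 s = 27041.0 Mb
security camera export: 4.244 Mbps × 10320 s = 43798.1 Mb
sports highlight package: 30.144 Mbps × 1228 s = 37016.8 Mb
documentary: 10.644 Mbps × 6060 s = 64502.6 Mb
Total: 182010.4 Mb = 22751.3 MB.
= 22.75 GB.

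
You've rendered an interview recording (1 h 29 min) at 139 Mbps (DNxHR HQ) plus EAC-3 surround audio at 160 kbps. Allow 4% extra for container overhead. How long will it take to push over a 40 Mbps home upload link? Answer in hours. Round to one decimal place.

1 h 29 min = 89 min = 5340 s
Audio: 160 kbps = 0.160 Mbps.
Total bitrate: 139.160 Mbps.
File: 139.160 Mbps × 5340 s = 743114.4 Mb.
With 4% container overhead: ×1.04. → 772839.0 Mb.
At 40 Mbps: 772839.0 / 40 = 19321.0 s ≈ 5.37 hours.

5.4 hours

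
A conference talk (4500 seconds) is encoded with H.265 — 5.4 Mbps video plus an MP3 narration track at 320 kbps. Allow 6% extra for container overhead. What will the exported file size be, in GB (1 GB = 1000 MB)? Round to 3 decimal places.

Audio: 320 kbps = 0.320 Mbps.
Total bitrate: 5.4 + 0.320 = 5.720 Mbps.
Stream data: 5.720 Mbps × 4500 s = 25740.0 Mb.
With 6% container overhead: ×1.06.
27,284 Mb ÷ 8 = 3,411 MB → 3.411 GB.

3.411 GB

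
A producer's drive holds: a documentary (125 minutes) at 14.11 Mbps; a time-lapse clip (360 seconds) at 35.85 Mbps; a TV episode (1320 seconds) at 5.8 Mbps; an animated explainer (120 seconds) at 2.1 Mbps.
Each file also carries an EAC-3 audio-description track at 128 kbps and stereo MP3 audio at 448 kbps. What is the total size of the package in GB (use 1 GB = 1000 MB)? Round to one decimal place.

Audio total: 128 + 448 = 576 kbps = 0.576 Mbps.
documentary: 14.686 Mbps × 7500 s = 110145.0 Mb
time-lapse clip: 36.426 Mbps × 360 s = 13113.4 Mb
TV episode: 6.376 Mbps × 1320 s = 8416.3 Mb
animated explainer: 2.676 Mbps × 120 s = 321.1 Mb
Total: 131995.8 Mb = 16499.5 MB.
= 16.50 GB.

16.5 GB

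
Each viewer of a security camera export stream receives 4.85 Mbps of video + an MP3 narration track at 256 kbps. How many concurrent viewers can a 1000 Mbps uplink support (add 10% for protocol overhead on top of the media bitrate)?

Audio: 256 kbps = 0.256 Mbps.
Per-viewer media rate: 5.106 Mbps.
On the wire with 10% overhead: 5.617 Mbps.
1000 Mbps = 1,000 Mbps; 1,000 / 5.617 = 178.04 → 178 viewers.

178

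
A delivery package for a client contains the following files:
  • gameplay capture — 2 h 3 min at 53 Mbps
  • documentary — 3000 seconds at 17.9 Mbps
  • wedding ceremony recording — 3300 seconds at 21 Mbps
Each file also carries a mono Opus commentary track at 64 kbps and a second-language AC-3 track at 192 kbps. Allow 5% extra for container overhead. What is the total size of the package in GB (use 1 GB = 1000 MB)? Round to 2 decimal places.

Audio total: 64 + 192 = 256 kbps = 0.256 Mbps.
gameplay capture: 53.256 Mbps × 7380 s × 1.05 = 412680.7 Mb
documentary: 18.156 Mbps × 3000 s × 1.05 = 57191.4 Mb
wedding ceremony recording: 21.256 Mbps × 3300 s × 1.05 = 73652.0 Mb
Total: 543524.2 Mb = 67940.5 MB.
= 67.94 GB.

67.94 GB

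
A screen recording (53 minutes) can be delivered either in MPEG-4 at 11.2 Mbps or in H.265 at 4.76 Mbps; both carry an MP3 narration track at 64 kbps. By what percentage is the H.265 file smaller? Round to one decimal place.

57.2%

53 min = 3180 s
Audio: 64 kbps = 0.064 Mbps.
MPEG-4: 11.264 Mbps × 3180 s = 35819.5 Mb = 4.477 GB.
H.265: 4.824 Mbps × 3180 s = 15340.3 Mb = 1.918 GB.
Reduction: (1 − 1.918/4.477) × 100 = 57.17%.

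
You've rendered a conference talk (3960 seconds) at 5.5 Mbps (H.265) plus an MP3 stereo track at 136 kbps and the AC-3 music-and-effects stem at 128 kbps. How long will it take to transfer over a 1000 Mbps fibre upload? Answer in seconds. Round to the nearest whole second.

23 seconds

Audio total: 136 + 128 = 264 kbps = 0.264 Mbps.
Total bitrate: 5.764 Mbps.
File: 5.764 Mbps × 3960 s = 22825.4 Mb.
At 1000 Mbps: 22825.4 / 1000 = 22.8 s ≈ 22.8 seconds.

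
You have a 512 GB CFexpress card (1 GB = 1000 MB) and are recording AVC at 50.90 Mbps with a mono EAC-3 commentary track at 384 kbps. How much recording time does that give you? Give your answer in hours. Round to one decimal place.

22.2 hours

Audio: 384 kbps = 0.384 Mbps.
Total bitrate: 50.90 + 0.384 = 51.284 Mbps.
Capacity: 512 GB = 4,096,000 Mb.
Recording time: 4,096,000 / 51.284 = 79,869 s ≈ 22.2 hours.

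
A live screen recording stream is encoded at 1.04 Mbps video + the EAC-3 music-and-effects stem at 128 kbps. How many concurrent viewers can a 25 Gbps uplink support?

21404

Audio: 128 kbps = 0.128 Mbps.
Per-viewer media rate: 1.168 Mbps.
25 Gbps = 25,000 Mbps; 25,000 / 1.168 = 21404.11 → 21404 viewers.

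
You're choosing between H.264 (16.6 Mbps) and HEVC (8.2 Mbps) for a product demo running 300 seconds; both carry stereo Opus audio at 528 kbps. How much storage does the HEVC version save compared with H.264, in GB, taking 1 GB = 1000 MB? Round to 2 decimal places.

Audio: 528 kbps = 0.528 Mbps.
H.264: 17.128 Mbps × 300 s = 5138.4 Mb = 0.642 GB.
HEVC: 8.728 Mbps × 300 s = 2618.4 Mb = 0.327 GB.
Saving: 0.642 − 0.327 = 0.315 GB.

0.32 GB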